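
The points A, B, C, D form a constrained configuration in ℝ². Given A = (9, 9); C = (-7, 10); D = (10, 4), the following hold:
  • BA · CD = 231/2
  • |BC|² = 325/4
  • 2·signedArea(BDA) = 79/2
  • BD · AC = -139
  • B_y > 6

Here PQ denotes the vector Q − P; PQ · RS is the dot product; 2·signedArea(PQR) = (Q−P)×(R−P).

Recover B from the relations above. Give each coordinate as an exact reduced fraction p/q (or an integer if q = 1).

1. B_x = 3/2  [2·signedArea(BDA) = 79/2 ∩ BD · AC = -139]
2. B_y = 7  [2·signedArea(BDA) = 79/2 ∩ BD · AC = -139]
   → B = (3/2, 7)

B = (3/2, 7)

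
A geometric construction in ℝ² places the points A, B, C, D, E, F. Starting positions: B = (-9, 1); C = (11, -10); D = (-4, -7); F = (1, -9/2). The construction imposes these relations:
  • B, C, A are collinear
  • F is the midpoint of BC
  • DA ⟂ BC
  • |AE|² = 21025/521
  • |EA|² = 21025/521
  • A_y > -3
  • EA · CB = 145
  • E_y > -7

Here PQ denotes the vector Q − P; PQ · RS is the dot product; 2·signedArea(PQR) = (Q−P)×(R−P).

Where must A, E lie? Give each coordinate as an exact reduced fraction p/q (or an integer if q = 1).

A = (-929/521, -1547/521)
E = (1971/521, -3142/521)

1. A_x = -929/521  [B, C, A are collinear ∩ DA ⟂ BC]
2. A_y = -1547/521  [B, C, A are collinear ∩ DA ⟂ BC]
   → A = (-929/521, -1547/521)
3. E_x = 1971/521  [line 20·x + -11·y + -142 = 0 ∩ |EA|² = 21025/521]
4. E_y = -3142/521  [line 20·x + -11·y + -142 = 0 ∩ |EA|² = 21025/521]
   → E = (1971/521, -3142/521)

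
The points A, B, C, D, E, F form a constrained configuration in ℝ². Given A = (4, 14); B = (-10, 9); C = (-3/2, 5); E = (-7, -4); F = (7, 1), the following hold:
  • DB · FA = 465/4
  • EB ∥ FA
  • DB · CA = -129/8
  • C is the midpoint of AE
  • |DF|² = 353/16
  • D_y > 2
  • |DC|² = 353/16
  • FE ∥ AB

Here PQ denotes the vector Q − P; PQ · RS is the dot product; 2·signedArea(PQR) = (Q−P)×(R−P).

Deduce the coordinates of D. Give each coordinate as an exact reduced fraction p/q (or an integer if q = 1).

1. D_x = 11/4  [DB · FA = 465/4 ∩ DB · CA = -129/8]
2. D_y = 3  [DB · FA = 465/4 ∩ DB · CA = -129/8]
   → D = (11/4, 3)

D = (11/4, 3)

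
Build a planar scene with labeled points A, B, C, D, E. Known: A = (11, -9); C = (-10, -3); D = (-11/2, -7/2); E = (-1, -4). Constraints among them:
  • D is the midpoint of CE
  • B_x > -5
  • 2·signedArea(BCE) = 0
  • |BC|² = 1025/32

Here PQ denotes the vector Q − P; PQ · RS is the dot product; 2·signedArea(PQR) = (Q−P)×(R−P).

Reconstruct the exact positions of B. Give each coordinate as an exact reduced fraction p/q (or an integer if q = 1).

1. B_x = -35/8  [line 1·x + 9·y + 37 = 0 ∩ |BC|² = 1025/32]
2. B_y = -29/8  [line 1·x + 9·y + 37 = 0 ∩ |BC|² = 1025/32]
   → B = (-35/8, -29/8)

B = (-35/8, -29/8)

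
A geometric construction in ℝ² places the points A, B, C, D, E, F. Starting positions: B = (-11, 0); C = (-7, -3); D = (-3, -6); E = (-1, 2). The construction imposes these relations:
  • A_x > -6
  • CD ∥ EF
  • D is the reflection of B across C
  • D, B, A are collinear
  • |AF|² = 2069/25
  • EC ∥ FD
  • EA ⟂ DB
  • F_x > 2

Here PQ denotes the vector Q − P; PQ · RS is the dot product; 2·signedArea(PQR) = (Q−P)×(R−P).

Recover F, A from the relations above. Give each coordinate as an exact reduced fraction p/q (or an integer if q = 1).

A = (-139/25, -102/25)
F = (3, -1)

1. F_x = 3  [EC ∥ FD ∩ CD ∥ EF]
2. F_y = -1  [EC ∥ FD ∩ CD ∥ EF]
   → F = (3, -1)
3. A_x = -139/25  [D, B, A are collinear ∩ EA ⟂ DB]
4. A_y = -102/25  [D, B, A are collinear ∩ EA ⟂ DB]
   → A = (-139/25, -102/25)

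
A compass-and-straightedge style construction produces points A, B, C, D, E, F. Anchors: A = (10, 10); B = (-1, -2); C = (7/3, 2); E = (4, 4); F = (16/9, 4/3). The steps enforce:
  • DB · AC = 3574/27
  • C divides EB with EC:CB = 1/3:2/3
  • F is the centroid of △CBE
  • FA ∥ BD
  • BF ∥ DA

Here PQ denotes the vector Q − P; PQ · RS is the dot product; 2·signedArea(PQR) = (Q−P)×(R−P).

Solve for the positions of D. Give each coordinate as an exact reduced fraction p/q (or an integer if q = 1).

D = (65/9, 20/3)

1. D_x = 65/9  [BF ∥ DA ∩ FA ∥ BD]
2. D_y = 20/3  [BF ∥ DA ∩ FA ∥ BD]
   → D = (65/9, 20/3)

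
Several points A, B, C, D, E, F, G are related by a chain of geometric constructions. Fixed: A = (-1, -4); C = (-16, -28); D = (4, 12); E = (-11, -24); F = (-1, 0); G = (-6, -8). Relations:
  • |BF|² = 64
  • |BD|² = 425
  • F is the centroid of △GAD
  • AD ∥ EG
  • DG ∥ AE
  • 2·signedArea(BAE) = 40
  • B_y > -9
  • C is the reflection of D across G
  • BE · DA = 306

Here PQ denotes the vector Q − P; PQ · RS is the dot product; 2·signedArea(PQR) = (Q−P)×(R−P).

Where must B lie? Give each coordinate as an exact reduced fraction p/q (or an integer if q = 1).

B = (-1, -8)

1. B_x = -1  [2·signedArea(BAE) = 40 ∩ BE · DA = 306]
2. B_y = -8  [2·signedArea(BAE) = 40 ∩ BE · DA = 306]
   → B = (-1, -8)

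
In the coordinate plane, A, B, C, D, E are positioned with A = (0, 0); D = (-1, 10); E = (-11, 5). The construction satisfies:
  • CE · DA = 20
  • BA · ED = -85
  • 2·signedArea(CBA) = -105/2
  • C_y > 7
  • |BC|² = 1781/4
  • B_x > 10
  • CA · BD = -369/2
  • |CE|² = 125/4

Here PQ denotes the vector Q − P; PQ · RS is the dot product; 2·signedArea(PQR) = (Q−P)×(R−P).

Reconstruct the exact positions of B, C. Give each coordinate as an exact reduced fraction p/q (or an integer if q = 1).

1. C_x = -6  [line -1·x + 10·y + -81 = 0 ∩ |CE|² = 125/4]
2. C_y = 15/2  [line -1·x + 10·y + -81 = 0 ∩ |CE|² = 125/4]
   → C = (-6, 15/2)
3. B_x = 11  [BA · ED = -85 ∩ 2·signedArea(CBA) = -105/2]
4. B_y = -5  [BA · ED = -85 ∩ 2·signedArea(CBA) = -105/2]
   → B = (11, -5)

B = (11, -5)
C = (-6, 15/2)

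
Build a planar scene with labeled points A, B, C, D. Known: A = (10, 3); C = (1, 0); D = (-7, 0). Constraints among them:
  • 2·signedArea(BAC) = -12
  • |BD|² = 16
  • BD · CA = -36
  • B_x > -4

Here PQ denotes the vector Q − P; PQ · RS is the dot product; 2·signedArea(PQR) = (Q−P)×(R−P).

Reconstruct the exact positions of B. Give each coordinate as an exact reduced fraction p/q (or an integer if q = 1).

B = (-3, 0)

1. B_x = -3  [2·signedArea(BAC) = -12 ∩ BD · CA = -36]
2. B_y = 0  [2·signedArea(BAC) = -12 ∩ BD · CA = -36]
   → B = (-3, 0)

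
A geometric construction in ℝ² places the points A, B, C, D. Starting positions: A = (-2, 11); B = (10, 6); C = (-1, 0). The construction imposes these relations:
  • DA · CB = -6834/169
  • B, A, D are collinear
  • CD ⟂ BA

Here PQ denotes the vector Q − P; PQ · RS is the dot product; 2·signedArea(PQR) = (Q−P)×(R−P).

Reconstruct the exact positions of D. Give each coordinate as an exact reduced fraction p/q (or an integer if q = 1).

D = (466/169, 1524/169)

1. D_x = 466/169  [B, A, D are collinear ∩ CD ⟂ BA]
2. D_y = 1524/169  [B, A, D are collinear ∩ CD ⟂ BA]
   → D = (466/169, 1524/169)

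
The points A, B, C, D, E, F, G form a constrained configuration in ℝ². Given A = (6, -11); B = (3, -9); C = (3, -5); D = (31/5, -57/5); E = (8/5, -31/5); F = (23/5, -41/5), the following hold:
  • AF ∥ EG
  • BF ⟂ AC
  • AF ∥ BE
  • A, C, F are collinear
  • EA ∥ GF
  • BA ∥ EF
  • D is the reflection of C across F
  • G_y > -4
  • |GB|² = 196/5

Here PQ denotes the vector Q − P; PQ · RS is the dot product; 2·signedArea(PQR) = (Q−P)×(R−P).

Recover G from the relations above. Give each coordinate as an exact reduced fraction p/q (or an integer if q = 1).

G = (1/5, -17/5)

1. G_x = 1/5  [EA ∥ GF ∩ AF ∥ EG]
2. G_y = -17/5  [EA ∥ GF ∩ AF ∥ EG]
   → G = (1/5, -17/5)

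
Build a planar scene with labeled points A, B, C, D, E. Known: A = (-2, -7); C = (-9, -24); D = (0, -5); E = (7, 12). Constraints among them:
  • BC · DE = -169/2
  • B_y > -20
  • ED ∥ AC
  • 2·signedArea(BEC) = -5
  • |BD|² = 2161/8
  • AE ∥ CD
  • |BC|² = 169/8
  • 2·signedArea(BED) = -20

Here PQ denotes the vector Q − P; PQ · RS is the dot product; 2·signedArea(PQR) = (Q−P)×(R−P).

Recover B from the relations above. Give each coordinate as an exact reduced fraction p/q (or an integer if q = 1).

1. B_x = -29/4  [2·signedArea(BEC) = -5 ∩ 2·signedArea(BED) = -20]
2. B_y = -79/4  [2·signedArea(BEC) = -5 ∩ 2·signedArea(BED) = -20]
   → B = (-29/4, -79/4)

B = (-29/4, -79/4)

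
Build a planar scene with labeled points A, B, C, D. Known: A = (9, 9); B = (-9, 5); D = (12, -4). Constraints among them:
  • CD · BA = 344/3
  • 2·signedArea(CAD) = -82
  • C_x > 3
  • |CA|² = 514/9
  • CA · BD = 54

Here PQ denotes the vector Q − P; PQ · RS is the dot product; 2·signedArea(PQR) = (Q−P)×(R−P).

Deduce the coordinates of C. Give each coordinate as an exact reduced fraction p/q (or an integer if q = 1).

1. C_x = 4  [CA · BD = 54 ∩ 2·signedArea(CAD) = -82]
2. C_y = 10/3  [CA · BD = 54 ∩ 2·signedArea(CAD) = -82]
   → C = (4, 10/3)

C = (4, 10/3)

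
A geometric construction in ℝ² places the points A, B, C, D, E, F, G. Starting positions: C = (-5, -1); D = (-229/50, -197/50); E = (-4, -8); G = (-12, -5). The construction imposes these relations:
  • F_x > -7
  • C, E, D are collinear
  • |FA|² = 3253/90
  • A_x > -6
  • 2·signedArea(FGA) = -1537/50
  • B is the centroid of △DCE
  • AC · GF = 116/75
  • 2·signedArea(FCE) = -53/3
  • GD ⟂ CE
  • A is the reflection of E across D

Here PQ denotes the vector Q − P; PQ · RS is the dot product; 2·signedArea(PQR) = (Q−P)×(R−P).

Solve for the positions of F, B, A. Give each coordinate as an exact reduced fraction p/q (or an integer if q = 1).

A = (-129/25, 3/25)
B = (-679/150, -647/150)
F = (-343/50, -847/150)

1. B_x = -679/150  [B is the centroid of △DCE]
2. B_y = -647/150  [B is the centroid of △DCE]
   → B = (-679/150, -647/150)
3. A_x = -129/25  [A is the reflection of E across D]
4. A_y = 3/25  [A is the reflection of E across D]
   → A = (-129/25, 3/25)
5. F_x = -343/50  [2·signedArea(FGA) = -1537/50 ∩ AC · GF = 116/75]
6. F_y = -847/150  [2·signedArea(FGA) = -1537/50 ∩ AC · GF = 116/75]
   → F = (-343/50, -847/150)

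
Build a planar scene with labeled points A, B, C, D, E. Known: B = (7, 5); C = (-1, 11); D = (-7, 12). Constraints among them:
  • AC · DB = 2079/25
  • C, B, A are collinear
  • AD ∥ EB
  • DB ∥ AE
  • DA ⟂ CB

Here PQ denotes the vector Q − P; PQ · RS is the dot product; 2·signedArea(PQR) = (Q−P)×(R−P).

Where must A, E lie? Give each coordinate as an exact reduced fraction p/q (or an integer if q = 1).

1. A_x = -133/25  [C, B, A are collinear ∩ DA ⟂ CB]
2. A_y = 356/25  [C, B, A are collinear ∩ DA ⟂ CB]
   → A = (-133/25, 356/25)
3. E_x = 217/25  [AD ∥ EB ∩ DB ∥ AE]
4. E_y = 181/25  [AD ∥ EB ∩ DB ∥ AE]
   → E = (217/25, 181/25)

A = (-133/25, 356/25)
E = (217/25, 181/25)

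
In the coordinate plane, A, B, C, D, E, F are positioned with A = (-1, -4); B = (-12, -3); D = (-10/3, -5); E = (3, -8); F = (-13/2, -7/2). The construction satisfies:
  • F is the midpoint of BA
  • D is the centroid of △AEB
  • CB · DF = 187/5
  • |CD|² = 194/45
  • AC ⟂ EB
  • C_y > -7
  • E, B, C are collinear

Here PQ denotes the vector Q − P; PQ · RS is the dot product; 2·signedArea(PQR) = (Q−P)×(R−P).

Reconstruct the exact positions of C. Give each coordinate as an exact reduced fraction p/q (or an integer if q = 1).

C = (-9/5, -32/5)

1. C_x = -9/5  [E, B, C are collinear ∩ AC ⟂ EB]
2. C_y = -32/5  [E, B, C are collinear ∩ AC ⟂ EB]
   → C = (-9/5, -32/5)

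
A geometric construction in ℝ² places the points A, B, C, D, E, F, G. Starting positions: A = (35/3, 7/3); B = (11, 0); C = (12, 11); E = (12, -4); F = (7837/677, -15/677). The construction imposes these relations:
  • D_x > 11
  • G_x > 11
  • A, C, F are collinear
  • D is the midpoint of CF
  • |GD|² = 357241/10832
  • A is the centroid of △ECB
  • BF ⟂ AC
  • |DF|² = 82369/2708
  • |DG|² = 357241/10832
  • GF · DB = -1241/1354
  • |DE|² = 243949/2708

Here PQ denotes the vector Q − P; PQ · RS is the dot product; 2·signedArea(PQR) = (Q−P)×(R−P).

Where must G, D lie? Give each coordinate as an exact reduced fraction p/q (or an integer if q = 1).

D = (15961/1354, 3716/677)
G = (12, -1/4)

1. D_x = 15961/1354  [D is the midpoint of CF]
2. D_y = 3716/677  [D is the midpoint of CF]
   → D = (15961/1354, 3716/677)
3. G_x = 12  [line 1067/1354·x + 3716/677·y + -5473/677 = 0 ∩ |GD|² = 357241/10832]
4. G_y = -1/4  [line 1067/1354·x + 3716/677·y + -5473/677 = 0 ∩ |GD|² = 357241/10832]
   → G = (12, -1/4)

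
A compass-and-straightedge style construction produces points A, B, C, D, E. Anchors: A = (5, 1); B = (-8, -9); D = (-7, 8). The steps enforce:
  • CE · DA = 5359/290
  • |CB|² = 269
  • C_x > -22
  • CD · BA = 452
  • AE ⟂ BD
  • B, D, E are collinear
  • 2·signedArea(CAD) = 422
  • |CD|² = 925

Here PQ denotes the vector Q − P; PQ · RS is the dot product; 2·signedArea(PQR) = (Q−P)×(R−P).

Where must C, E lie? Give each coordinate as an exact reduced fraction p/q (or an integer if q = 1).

C = (-21, -19)
E = (-2137/290, 501/290)

1. C_x = -21  [2·signedArea(CAD) = 422 ∩ CD · BA = 452]
2. C_y = -19  [2·signedArea(CAD) = 422 ∩ CD · BA = 452]
   → C = (-21, -19)
3. E_x = -2137/290  [B, D, E are collinear ∩ AE ⟂ BD]
4. E_y = 501/290  [B, D, E are collinear ∩ AE ⟂ BD]
   → E = (-2137/290, 501/290)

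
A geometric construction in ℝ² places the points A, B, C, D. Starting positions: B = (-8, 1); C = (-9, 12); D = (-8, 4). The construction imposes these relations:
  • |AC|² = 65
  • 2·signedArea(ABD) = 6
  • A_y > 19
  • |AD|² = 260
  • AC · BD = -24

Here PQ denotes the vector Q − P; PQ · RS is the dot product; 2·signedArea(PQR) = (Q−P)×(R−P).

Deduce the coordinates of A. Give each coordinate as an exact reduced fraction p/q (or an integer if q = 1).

1. A_x = -10  [2·signedArea(ABD) = 6 ∩ AC · BD = -24]
2. A_y = 20  [2·signedArea(ABD) = 6 ∩ AC · BD = -24]
   → A = (-10, 20)

A = (-10, 20)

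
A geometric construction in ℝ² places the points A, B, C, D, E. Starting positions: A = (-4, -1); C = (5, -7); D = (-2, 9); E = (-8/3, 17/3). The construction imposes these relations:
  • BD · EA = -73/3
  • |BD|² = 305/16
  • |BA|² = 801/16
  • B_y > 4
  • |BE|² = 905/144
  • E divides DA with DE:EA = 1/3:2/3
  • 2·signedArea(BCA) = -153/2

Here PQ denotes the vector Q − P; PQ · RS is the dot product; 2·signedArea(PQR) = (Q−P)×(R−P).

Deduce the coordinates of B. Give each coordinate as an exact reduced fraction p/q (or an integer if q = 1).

B = (-1/4, 5)

1. B_x = -1/4  [BD · EA = -73/3 ∩ 2·signedArea(BCA) = -153/2]
2. B_y = 5  [BD · EA = -73/3 ∩ 2·signedArea(BCA) = -153/2]
   → B = (-1/4, 5)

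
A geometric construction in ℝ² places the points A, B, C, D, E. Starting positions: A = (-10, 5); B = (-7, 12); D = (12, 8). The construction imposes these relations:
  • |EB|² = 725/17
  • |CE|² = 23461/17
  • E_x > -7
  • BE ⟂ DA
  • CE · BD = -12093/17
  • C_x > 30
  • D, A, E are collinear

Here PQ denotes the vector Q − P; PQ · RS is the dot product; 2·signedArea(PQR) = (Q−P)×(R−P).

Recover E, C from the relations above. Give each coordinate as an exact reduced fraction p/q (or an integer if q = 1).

C = (31, 4)
E = (-104/17, 94/17)

1. E_x = -104/17  [D, A, E are collinear ∩ BE ⟂ DA]
2. E_y = 94/17  [D, A, E are collinear ∩ BE ⟂ DA]
   → E = (-104/17, 94/17)
3. C_x = 31  [line -19·x + 4·y + 573 = 0 ∩ |CE|² = 23461/17]
4. C_y = 4  [line -19·x + 4·y + 573 = 0 ∩ |CE|² = 23461/17]
   → C = (31, 4)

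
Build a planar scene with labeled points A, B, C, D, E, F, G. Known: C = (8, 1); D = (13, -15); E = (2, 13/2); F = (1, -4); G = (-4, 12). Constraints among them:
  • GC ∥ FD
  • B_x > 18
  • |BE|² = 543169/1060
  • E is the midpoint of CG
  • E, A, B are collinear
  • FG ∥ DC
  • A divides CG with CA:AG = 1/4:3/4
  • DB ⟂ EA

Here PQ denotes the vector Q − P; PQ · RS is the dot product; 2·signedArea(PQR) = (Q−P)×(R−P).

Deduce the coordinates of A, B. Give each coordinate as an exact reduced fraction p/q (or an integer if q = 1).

1. A_x = 5  [A divides CG with CA:AG = 1/4:3/4]
2. A_y = 15/4  [A divides CG with CA:AG = 1/4:3/4]
   → A = (5, 15/4)
3. B_x = 4952/265  [E, A, B are collinear ∩ DB ⟂ EA]
4. B_y = -2331/265  [E, A, B are collinear ∩ DB ⟂ EA]
   → B = (4952/265, -2331/265)

A = (5, 15/4)
B = (4952/265, -2331/265)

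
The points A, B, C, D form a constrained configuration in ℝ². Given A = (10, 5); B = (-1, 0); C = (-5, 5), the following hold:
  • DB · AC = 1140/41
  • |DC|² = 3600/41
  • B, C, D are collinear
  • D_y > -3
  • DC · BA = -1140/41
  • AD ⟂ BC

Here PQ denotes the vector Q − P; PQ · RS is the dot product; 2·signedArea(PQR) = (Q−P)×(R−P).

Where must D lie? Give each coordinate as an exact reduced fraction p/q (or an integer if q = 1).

1. D_x = 35/41  [B, C, D are collinear ∩ AD ⟂ BC]
2. D_y = -95/41  [B, C, D are collinear ∩ AD ⟂ BC]
   → D = (35/41, -95/41)

D = (35/41, -95/41)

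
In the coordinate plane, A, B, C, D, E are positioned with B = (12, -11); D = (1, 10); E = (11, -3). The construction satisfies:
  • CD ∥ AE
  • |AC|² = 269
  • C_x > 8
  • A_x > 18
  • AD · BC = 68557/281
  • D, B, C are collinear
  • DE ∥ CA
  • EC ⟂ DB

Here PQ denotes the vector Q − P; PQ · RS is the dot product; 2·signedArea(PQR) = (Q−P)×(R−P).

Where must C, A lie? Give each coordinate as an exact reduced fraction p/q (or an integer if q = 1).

1. C_x = 4775/562  [D, B, C are collinear ∩ EC ⟂ DB]
2. C_y = -2423/562  [D, B, C are collinear ∩ EC ⟂ DB]
   → C = (4775/562, -2423/562)
3. A_x = 10395/562  [CD ∥ AE ∩ DE ∥ CA]
4. A_y = -9729/562  [CD ∥ AE ∩ DE ∥ CA]
   → A = (10395/562, -9729/562)

A = (10395/562, -9729/562)
C = (4775/562, -2423/562)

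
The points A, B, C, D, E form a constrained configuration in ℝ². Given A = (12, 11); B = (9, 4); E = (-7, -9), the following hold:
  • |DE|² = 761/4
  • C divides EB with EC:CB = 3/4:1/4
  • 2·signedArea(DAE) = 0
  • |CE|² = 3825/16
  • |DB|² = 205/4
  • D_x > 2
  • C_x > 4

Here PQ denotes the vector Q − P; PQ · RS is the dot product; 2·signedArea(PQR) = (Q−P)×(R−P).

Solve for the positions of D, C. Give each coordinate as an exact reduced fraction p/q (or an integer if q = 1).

1. D_x = 5/2  [line 20·x + -19·y + -31 = 0 ∩ |DE|² = 761/4]
2. D_y = 1  [line 20·x + -19·y + -31 = 0 ∩ |DE|² = 761/4]
   → D = (5/2, 1)
3. C_x = 5  [C divides EB with EC:CB = 3/4:1/4]
4. C_y = 3/4  [C divides EB with EC:CB = 3/4:1/4]
   → C = (5, 3/4)

C = (5, 3/4)
D = (5/2, 1)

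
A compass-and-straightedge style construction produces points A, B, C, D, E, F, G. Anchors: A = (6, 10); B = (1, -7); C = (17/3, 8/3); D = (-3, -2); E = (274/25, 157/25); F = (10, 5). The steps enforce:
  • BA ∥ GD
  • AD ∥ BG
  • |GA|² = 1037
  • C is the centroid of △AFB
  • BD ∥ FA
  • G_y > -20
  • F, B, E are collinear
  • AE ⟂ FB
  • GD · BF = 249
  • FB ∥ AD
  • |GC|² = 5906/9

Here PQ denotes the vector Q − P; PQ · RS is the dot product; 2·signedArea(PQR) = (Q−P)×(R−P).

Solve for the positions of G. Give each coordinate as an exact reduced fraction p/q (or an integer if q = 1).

G = (-8, -19)

1. G_x = -8  [BA ∥ GD ∩ AD ∥ BG]
2. G_y = -19  [BA ∥ GD ∩ AD ∥ BG]
   → G = (-8, -19)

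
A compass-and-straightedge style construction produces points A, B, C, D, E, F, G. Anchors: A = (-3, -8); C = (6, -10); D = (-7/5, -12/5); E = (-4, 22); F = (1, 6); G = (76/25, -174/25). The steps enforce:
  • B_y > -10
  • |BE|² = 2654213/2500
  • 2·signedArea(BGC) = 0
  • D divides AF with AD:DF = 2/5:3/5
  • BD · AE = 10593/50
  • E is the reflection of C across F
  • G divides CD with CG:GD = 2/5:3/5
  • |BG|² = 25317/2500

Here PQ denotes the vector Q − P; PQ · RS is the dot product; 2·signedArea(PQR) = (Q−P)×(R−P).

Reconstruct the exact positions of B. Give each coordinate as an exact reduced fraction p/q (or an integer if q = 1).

B = (263/50, -231/25)

1. B_x = 263/50  [2·signedArea(BGC) = 0 ∩ BD · AE = 10593/50]
2. B_y = -231/25  [2·signedArea(BGC) = 0 ∩ BD · AE = 10593/50]
   → B = (263/50, -231/25)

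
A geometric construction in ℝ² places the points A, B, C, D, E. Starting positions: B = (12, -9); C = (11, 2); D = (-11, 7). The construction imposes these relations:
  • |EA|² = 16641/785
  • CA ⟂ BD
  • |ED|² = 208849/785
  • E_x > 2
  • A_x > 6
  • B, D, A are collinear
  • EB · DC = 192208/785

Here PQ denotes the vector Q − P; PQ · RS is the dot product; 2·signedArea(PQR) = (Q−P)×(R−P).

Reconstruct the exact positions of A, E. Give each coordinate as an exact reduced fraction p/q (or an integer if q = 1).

1. A_x = 4843/785  [B, D, A are collinear ∩ CA ⟂ BD]
2. A_y = -3881/785  [B, D, A are collinear ∩ CA ⟂ BD]
   → A = (4843/785, -3881/785)
3. E_x = 1876/785  [line -22·x + 5·y + 50357/785 = 0 ∩ |EA|² = 16641/785]
4. E_y = -1817/785  [line -22·x + 5·y + 50357/785 = 0 ∩ |EA|² = 16641/785]
   → E = (1876/785, -1817/785)

A = (4843/785, -3881/785)
E = (1876/785, -1817/785)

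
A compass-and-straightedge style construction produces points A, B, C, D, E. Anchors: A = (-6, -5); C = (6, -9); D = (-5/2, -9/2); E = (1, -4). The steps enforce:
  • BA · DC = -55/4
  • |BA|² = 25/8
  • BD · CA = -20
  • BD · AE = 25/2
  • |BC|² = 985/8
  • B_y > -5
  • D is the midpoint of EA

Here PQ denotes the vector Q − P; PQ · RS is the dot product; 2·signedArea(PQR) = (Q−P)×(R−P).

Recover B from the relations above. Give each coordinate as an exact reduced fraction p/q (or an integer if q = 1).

1. B_x = -17/4  [BD · AE = 25/2 ∩ BD · CA = -20]
2. B_y = -19/4  [BD · AE = 25/2 ∩ BD · CA = -20]
   → B = (-17/4, -19/4)

B = (-17/4, -19/4)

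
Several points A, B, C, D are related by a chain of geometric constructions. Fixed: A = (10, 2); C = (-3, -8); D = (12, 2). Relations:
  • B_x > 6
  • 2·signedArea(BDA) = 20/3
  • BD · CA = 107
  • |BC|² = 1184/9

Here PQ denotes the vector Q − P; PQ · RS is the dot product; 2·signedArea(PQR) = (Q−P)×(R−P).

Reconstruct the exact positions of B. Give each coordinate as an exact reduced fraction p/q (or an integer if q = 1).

1. B_x = 19/3  [BD · CA = 107 ∩ 2·signedArea(BDA) = 20/3]
2. B_y = -4/3  [BD · CA = 107 ∩ 2·signedArea(BDA) = 20/3]
   → B = (19/3, -4/3)

B = (19/3, -4/3)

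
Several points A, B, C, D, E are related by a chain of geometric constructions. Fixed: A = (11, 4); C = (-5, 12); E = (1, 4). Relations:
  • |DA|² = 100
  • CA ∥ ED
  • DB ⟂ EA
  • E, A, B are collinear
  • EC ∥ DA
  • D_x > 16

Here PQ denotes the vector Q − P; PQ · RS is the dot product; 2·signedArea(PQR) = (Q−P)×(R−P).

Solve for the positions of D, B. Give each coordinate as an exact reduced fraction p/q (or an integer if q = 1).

B = (17, 4)
D = (17, -4)

1. D_x = 17  [EC ∥ DA ∩ CA ∥ ED]
2. D_y = -4  [EC ∥ DA ∩ CA ∥ ED]
   → D = (17, -4)
3. B_x = 17  [E, A, B are collinear ∩ DB ⟂ EA]
4. B_y = 4  [E, A, B are collinear ∩ DB ⟂ EA]
   → B = (17, 4)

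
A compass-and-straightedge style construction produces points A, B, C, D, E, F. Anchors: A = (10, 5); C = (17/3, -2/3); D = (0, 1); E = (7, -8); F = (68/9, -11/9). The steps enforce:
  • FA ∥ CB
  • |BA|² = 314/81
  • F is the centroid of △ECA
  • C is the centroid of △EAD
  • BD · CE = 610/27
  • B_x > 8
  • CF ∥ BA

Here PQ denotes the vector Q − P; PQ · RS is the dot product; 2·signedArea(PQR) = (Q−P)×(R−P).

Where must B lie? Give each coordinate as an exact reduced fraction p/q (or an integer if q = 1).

B = (73/9, 50/9)

1. B_x = 73/9  [CF ∥ BA ∩ FA ∥ CB]
2. B_y = 50/9  [CF ∥ BA ∩ FA ∥ CB]
   → B = (73/9, 50/9)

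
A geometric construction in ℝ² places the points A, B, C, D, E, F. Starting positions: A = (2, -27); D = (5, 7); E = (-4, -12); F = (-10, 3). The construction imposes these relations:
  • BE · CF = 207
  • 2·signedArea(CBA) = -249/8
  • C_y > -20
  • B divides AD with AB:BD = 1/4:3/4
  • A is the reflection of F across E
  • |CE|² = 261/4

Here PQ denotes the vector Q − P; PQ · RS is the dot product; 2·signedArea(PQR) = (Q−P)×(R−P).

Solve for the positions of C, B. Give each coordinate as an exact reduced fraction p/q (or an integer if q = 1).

B = (11/4, -37/2)
C = (-1, -39/2)

1. B_x = 11/4  [B divides AD with AB:BD = 1/4:3/4]
2. B_y = -37/2  [B divides AD with AB:BD = 1/4:3/4]
   → B = (11/4, -37/2)
3. C_x = -1  [2·signedArea(CBA) = -249/8 ∩ BE · CF = 207]
4. C_y = -39/2  [2·signedArea(CBA) = -249/8 ∩ BE · CF = 207]
   → C = (-1, -39/2)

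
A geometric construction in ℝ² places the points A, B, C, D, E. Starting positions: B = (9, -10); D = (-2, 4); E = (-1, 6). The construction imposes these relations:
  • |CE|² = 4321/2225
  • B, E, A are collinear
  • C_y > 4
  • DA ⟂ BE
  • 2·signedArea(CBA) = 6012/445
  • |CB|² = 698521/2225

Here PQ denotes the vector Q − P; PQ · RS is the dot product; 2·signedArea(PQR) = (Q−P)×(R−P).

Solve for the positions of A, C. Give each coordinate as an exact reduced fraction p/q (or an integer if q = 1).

1. A_x = -34/89  [B, E, A are collinear ∩ DA ⟂ BE]
2. A_y = 446/89  [B, E, A are collinear ∩ DA ⟂ BE]
   → A = (-34/89, 446/89)
3. C_x = -458/445  [line -1336/89·x + -835/89·y + 12358/445 = 0 ∩ |CB|² = 698521/2225]
4. C_y = 410/89  [line -1336/89·x + -835/89·y + 12358/445 = 0 ∩ |CB|² = 698521/2225]
   → C = (-458/445, 410/89)

A = (-34/89, 446/89)
C = (-458/445, 410/89)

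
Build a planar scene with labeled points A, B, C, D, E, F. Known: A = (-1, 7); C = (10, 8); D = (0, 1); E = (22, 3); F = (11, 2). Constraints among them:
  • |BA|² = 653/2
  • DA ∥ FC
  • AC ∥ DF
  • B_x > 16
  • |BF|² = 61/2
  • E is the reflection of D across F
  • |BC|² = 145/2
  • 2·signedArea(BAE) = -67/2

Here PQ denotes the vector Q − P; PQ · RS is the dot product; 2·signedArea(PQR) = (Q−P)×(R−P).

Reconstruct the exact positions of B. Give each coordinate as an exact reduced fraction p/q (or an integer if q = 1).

B = (33/2, 5/2)

1. B_x = 33/2  [line 4·x + 23·y + -247/2 = 0 ∩ |BA|² = 653/2]
2. B_y = 5/2  [line 4·x + 23·y + -247/2 = 0 ∩ |BA|² = 653/2]
   → B = (33/2, 5/2)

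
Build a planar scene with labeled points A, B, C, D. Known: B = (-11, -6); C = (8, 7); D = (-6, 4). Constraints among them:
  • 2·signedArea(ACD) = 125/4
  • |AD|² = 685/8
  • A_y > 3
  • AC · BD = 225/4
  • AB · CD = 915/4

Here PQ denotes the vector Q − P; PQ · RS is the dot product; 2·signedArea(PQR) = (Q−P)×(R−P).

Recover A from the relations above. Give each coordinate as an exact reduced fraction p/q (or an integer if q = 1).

A = (13/4, 15/4)

1. A_x = 13/4  [2·signedArea(ACD) = 125/4 ∩ AC · BD = 225/4]
2. A_y = 15/4  [2·signedArea(ACD) = 125/4 ∩ AC · BD = 225/4]
   → A = (13/4, 15/4)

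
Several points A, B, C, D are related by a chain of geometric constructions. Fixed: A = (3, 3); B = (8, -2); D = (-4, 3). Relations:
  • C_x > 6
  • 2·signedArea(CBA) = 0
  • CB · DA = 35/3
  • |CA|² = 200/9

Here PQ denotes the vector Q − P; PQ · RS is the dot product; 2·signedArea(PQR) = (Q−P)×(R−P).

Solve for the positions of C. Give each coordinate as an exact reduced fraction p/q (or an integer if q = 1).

C = (19/3, -1/3)

1. C_x = 19/3  [2·signedArea(CBA) = 0 ∩ CB · DA = 35/3]
2. C_y = -1/3  [2·signedArea(CBA) = 0 ∩ CB · DA = 35/3]
   → C = (19/3, -1/3)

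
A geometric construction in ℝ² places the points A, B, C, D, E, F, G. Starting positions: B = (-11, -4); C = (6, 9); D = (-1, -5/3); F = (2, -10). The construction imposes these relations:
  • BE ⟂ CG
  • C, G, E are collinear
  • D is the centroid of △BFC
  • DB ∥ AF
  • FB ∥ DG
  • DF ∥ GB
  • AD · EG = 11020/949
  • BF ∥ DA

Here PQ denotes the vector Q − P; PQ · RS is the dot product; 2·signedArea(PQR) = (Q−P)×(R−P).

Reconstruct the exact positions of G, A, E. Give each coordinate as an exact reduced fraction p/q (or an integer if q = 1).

A = (12, -23/3)
E = (-12336/949, 4334/949)
G = (-14, 13/3)

1. G_x = -14  [DF ∥ GB ∩ FB ∥ DG]
2. G_y = 13/3  [DF ∥ GB ∩ FB ∥ DG]
   → G = (-14, 13/3)
3. A_x = 12  [DB ∥ AF ∩ BF ∥ DA]
4. A_y = -23/3  [DB ∥ AF ∩ BF ∥ DA]
   → A = (12, -23/3)
5. E_x = -12336/949  [C, G, E are collinear ∩ BE ⟂ CG]
6. E_y = 4334/949  [C, G, E are collinear ∩ BE ⟂ CG]
   → E = (-12336/949, 4334/949)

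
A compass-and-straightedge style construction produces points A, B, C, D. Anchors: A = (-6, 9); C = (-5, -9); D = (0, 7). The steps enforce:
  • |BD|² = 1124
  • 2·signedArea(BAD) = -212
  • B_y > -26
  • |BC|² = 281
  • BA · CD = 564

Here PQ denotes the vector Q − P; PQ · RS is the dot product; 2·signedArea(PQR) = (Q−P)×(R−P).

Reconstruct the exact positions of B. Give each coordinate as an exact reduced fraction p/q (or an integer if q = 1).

B = (-10, -25)

1. B_x = -10  [2·signedArea(BAD) = -212 ∩ BA · CD = 564]
2. B_y = -25  [2·signedArea(BAD) = -212 ∩ BA · CD = 564]
   → B = (-10, -25)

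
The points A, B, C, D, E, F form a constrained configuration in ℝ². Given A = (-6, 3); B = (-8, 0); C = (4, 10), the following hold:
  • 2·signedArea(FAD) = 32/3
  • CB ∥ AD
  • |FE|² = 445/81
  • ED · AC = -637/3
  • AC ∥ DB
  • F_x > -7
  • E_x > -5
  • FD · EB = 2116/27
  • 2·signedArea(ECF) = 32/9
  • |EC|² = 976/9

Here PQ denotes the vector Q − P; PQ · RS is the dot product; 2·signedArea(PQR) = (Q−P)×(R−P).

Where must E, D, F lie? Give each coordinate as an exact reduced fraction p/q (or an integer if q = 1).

1. D_x = -18  [AC ∥ DB ∩ CB ∥ AD]
2. D_y = -7  [AC ∥ DB ∩ CB ∥ AD]
   → D = (-18, -7)
3. E_x = -4  [line -10·x + -7·y + -50/3 = 0 ∩ |EC|² = 976/9]
4. E_y = 10/3  [line -10·x + -7·y + -50/3 = 0 ∩ |EC|² = 976/9]
   → E = (-4, 10/3)
5. F_x = -6  [2·signedArea(ECF) = 32/9 ∩ FD · EB = 2116/27]
6. F_y = 19/9  [2·signedArea(ECF) = 32/9 ∩ FD · EB = 2116/27]
   → F = (-6, 19/9)

D = (-18, -7)
E = (-4, 10/3)
F = (-6, 19/9)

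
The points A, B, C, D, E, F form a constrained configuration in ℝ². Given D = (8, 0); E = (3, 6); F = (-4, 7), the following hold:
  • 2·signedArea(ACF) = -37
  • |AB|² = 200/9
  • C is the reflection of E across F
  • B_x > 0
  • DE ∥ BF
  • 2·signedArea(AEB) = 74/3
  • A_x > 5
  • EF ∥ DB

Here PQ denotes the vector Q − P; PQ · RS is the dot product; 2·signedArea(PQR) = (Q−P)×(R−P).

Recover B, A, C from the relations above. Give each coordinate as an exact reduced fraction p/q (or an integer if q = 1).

A = (17/3, 1/3)
B = (1, 1)
C = (-11, 8)

1. B_x = 1  [DE ∥ BF ∩ EF ∥ DB]
2. B_y = 1  [DE ∥ BF ∩ EF ∥ DB]
   → B = (1, 1)
3. A_x = 17/3  [line 5·x + -2·y + -83/3 = 0 ∩ |AB|² = 200/9]
4. A_y = 1/3  [line 5·x + -2·y + -83/3 = 0 ∩ |AB|² = 200/9]
   → A = (17/3, 1/3)
5. C_x = -11  [2·signedArea(ACF) = -37 ∩ C is the reflection of E across F]
6. C_y = 8  [2·signedArea(ACF) = -37 ∩ C is the reflection of E across F]
   → C = (-11, 8)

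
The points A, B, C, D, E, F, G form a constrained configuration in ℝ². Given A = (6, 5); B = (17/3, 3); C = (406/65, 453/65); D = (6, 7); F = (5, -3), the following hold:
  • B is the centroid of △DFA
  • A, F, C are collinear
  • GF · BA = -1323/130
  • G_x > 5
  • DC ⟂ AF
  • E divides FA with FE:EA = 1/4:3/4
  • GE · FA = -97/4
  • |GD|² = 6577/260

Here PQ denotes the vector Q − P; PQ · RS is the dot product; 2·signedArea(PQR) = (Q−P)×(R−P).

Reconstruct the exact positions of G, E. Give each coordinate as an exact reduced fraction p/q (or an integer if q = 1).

E = (21/4, -1)
G = (731/130, 129/65)

1. G_x = 731/130  [line -1/3·x + -2·y + 2279/390 = 0 ∩ |GD|² = 6577/260]
2. G_y = 129/65  [line -1/3·x + -2·y + 2279/390 = 0 ∩ |GD|² = 6577/260]
   → G = (731/130, 129/65)
3. E_x = 21/4  [E divides FA with FE:EA = 1/4:3/4]
4. E_y = -1  [E divides FA with FE:EA = 1/4:3/4]
   → E = (21/4, -1)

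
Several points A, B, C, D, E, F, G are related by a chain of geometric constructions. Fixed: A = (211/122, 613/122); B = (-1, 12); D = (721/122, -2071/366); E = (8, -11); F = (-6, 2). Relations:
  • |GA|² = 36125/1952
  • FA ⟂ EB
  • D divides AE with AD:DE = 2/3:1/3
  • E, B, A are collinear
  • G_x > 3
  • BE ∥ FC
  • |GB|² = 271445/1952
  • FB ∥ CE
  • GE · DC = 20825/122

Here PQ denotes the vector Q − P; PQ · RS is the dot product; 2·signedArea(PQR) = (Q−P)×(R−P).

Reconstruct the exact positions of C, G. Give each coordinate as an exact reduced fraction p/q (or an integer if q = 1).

1. C_x = 3  [FB ∥ CE ∩ BE ∥ FC]
2. C_y = -21  [FB ∥ CE ∩ BE ∥ FC]
   → C = (3, -21)
3. G_x = 1609/488  [line 355/122·x + 5615/366·y + -4615/183 = 0 ∩ |GA|² = 36125/1952]
4. G_y = 497/488  [line 355/122·x + 5615/366·y + -4615/183 = 0 ∩ |GA|² = 36125/1952]
   → G = (1609/488, 497/488)

C = (3, -21)
G = (1609/488, 497/488)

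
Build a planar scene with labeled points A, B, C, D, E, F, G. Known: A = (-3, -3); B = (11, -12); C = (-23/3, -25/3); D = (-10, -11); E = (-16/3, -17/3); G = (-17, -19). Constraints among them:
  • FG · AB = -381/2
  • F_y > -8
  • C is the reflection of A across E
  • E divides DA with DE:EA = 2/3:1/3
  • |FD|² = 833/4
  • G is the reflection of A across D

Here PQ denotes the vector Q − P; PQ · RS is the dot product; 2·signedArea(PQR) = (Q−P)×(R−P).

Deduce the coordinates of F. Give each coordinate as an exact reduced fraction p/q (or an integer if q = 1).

1. F_x = 4  [line -14·x + 9·y + 247/2 = 0 ∩ |FD|² = 833/4]
2. F_y = -15/2  [line -14·x + 9·y + 247/2 = 0 ∩ |FD|² = 833/4]
   → F = (4, -15/2)

F = (4, -15/2)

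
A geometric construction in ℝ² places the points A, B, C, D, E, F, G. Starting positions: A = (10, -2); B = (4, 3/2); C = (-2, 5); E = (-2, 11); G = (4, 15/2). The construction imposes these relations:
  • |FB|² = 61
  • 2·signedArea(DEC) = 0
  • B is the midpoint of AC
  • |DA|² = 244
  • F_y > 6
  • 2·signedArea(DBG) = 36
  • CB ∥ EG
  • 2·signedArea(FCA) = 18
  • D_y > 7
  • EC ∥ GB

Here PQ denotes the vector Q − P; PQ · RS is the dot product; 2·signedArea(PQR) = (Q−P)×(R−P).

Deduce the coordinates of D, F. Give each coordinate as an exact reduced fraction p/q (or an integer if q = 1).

1. D_x = -2  [2·signedArea(DEC) = 0]
2. D_y = 8  [|DA|² = 244]
   → D = (-2, 8)
3. F_x = -2  [line 7·x + 12·y + -64 = 0 ∩ |FB|² = 61]
4. F_y = 13/2  [line 7·x + 12·y + -64 = 0 ∩ |FB|² = 61]
   → F = (-2, 13/2)

D = (-2, 8)
F = (-2, 13/2)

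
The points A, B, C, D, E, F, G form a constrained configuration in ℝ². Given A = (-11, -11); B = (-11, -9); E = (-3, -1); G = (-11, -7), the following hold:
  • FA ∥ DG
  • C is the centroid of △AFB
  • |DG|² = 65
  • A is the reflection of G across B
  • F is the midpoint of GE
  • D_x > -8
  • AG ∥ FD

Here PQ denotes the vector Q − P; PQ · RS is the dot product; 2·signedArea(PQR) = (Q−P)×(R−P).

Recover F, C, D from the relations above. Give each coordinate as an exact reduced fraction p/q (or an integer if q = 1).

C = (-29/3, -8)
D = (-7, 0)
F = (-7, -4)

1. F_x = -7  [F is the midpoint of GE]
2. F_y = -4  [F is the midpoint of GE]
   → F = (-7, -4)
3. C_x = -29/3  [C is the centroid of △AFB]
4. C_y = -8  [C is the centroid of △AFB]
   → C = (-29/3, -8)
5. D_x = -7  [FA ∥ DG ∩ AG ∥ FD]
6. D_y = 0  [FA ∥ DG ∩ AG ∥ FD]
   → D = (-7, 0)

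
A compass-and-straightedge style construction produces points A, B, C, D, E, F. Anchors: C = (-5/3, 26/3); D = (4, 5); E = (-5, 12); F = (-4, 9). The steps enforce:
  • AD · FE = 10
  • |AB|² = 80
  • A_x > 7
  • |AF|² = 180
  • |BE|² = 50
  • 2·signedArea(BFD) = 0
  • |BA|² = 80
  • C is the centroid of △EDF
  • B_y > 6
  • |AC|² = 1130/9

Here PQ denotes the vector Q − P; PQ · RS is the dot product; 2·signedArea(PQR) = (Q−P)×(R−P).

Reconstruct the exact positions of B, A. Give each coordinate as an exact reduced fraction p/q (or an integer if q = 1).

A = (8, 3)
B = (0, 7)

1. A_x = 8  [line 1·x + -3·y + 1 = 0 ∩ |AF|² = 180]
2. A_y = 3  [line 1·x + -3·y + 1 = 0 ∩ |AF|² = 180]
   → A = (8, 3)
3. B_x = 0  [line 4·x + 8·y + -56 = 0 ∩ |AB|² = 80]
4. B_y = 7  [line 4·x + 8·y + -56 = 0 ∩ |AB|² = 80]
   → B = (0, 7)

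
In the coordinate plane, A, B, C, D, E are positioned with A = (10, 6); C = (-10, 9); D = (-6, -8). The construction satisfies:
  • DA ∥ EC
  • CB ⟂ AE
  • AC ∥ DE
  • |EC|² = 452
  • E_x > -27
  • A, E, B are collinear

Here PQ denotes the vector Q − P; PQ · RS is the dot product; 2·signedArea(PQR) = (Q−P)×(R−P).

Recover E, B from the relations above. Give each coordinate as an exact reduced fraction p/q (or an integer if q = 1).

1. E_x = -26  [DA ∥ EC ∩ AC ∥ DE]
2. E_y = -5  [DA ∥ EC ∩ AC ∥ DE]
   → E = (-26, -5)
3. B_x = -10562/1417  [A, E, B are collinear ∩ CB ⟂ AE]
4. B_y = 945/1417  [A, E, B are collinear ∩ CB ⟂ AE]
   → B = (-10562/1417, 945/1417)

B = (-10562/1417, 945/1417)
E = (-26, -5)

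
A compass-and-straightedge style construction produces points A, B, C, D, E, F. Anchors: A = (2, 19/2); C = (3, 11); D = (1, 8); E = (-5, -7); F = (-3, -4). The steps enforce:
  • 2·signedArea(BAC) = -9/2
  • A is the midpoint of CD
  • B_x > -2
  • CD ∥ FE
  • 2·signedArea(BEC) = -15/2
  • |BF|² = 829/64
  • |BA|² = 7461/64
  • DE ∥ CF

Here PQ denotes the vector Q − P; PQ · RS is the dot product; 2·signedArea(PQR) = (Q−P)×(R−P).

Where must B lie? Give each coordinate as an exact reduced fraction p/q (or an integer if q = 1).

B = (-7/4, -5/8)

1. B_x = -7/4  [2·signedArea(BEC) = -15/2 ∩ 2·signedArea(BAC) = -9/2]
2. B_y = -5/8  [2·signedArea(BEC) = -15/2 ∩ 2·signedArea(BAC) = -9/2]
   → B = (-7/4, -5/8)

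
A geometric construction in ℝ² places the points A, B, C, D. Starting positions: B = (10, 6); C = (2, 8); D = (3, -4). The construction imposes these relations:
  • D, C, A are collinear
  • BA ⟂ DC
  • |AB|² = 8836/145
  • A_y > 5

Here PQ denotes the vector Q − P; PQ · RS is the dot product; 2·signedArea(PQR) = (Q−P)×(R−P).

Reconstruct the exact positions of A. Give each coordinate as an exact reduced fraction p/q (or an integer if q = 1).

A = (322/145, 776/145)

1. A_x = 322/145  [D, C, A are collinear ∩ BA ⟂ DC]
2. A_y = 776/145  [D, C, A are collinear ∩ BA ⟂ DC]
   → A = (322/145, 776/145)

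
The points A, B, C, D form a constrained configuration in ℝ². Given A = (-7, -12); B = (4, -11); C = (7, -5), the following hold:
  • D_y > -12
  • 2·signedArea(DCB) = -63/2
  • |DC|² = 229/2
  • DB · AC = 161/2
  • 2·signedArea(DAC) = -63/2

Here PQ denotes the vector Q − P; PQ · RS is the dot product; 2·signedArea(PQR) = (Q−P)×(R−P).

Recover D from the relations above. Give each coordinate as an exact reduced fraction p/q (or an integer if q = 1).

1. D_x = -3/2  [2·signedArea(DAC) = -63/2 ∩ 2·signedArea(DCB) = -63/2]
2. D_y = -23/2  [2·signedArea(DAC) = -63/2 ∩ 2·signedArea(DCB) = -63/2]
   → D = (-3/2, -23/2)

D = (-3/2, -23/2)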